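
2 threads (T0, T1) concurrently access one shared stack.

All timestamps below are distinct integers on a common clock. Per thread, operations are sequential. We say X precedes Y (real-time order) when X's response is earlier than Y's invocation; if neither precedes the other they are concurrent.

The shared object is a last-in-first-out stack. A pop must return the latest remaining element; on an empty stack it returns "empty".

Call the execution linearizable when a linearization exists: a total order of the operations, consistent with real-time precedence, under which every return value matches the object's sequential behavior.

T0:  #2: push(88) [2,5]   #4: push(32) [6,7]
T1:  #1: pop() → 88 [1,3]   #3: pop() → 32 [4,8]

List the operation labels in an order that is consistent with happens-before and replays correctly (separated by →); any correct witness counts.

#2 → #1 → #4 → #3

after step 1 (#2 push(88)): stack <88>
after step 2 (#1 pop() → 88): stack <>
after step 3 (#4 push(32)): stack <32>
after step 4 (#3 pop() → 32): stack <>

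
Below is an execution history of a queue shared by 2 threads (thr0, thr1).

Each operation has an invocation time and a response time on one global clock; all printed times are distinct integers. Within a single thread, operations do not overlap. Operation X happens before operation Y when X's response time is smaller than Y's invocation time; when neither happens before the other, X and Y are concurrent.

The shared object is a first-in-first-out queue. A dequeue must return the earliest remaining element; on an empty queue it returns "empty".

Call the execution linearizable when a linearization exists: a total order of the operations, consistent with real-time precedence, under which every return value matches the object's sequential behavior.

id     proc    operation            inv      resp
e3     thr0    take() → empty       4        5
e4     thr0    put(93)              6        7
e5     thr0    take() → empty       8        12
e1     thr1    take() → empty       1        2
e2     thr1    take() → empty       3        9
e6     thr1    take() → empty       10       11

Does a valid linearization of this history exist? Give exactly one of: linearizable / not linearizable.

prefix check: 1..11 passes, 1..12 fails once e5's time-12 response joins
the 6 completed operations admit 7 real-time orders; each fails the queue replay
for example e1, e2, e3, e4, e5, e6 fails at step 5: e5 take() → empty is not legal there
for example e1, e2, e3, e4, e6, e5 fails at step 5: e6 take() → empty is not legal there

not linearizable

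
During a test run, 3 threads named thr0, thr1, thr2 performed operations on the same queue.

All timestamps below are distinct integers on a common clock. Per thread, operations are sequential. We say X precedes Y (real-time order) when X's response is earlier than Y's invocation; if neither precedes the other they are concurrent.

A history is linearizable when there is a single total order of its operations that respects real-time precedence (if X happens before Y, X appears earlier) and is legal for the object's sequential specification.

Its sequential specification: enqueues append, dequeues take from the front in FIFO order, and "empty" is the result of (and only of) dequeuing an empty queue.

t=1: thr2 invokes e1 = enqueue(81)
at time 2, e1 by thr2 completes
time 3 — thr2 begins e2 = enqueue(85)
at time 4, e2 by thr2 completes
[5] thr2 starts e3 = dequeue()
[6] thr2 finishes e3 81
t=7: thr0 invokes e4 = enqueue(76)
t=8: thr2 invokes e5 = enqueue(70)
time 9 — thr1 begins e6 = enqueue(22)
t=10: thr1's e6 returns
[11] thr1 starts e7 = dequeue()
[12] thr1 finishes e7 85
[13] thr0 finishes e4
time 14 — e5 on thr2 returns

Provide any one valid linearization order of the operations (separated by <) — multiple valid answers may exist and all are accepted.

e1 < e2 < e3 < e4 < e5 < e6 < e7

after step 1 (e1 enqueue(81)): queue <81>
after step 2 (e2 enqueue(85)): queue <81,85>
after step 3 (e3 dequeue() → 81): queue <85>
after step 4 (e4 enqueue(76)): queue <85,76>
after step 5 (e5 enqueue(70)): queue <85,76,70>
after step 6 (e6 enqueue(22)): queue <85,76,70,22>
after step 7 (e7 dequeue() → 85): queue <76,70,22>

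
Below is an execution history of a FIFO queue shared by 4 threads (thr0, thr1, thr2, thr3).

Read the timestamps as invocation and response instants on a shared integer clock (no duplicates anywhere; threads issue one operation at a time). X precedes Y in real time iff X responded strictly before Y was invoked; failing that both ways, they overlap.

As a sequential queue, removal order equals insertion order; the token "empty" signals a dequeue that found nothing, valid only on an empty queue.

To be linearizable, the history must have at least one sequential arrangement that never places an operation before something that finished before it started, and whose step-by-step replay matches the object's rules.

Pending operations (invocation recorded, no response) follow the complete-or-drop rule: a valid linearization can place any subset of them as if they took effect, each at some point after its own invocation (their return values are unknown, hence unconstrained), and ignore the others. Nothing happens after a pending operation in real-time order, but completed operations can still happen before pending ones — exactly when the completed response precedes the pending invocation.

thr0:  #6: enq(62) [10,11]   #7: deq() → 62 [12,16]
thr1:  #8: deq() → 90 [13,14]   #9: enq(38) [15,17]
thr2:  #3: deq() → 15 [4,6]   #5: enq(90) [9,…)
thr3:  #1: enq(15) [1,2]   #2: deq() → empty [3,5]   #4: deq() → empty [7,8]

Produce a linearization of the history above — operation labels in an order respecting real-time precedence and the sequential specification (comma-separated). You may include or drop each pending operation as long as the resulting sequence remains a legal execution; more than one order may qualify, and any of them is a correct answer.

after step 1 (#1 enq(15)): queue <15>
after step 2 (#3 deq() → 15): queue <>
after step 3 (#2 deq() → empty): queue <>
after step 4 (#4 deq() → empty): queue <>
after step 5 (#5 enq(90) (pending, included)): queue <90>
after step 6 (#6 enq(62)): queue <90,62>
after step 7 (#8 deq() → 90): queue <62>
after step 8 (#7 deq() → 62): queue <>
after step 9 (#9 enq(38)): queue <38>

#1, #3, #2, #4, #5, #6, #8, #7, #9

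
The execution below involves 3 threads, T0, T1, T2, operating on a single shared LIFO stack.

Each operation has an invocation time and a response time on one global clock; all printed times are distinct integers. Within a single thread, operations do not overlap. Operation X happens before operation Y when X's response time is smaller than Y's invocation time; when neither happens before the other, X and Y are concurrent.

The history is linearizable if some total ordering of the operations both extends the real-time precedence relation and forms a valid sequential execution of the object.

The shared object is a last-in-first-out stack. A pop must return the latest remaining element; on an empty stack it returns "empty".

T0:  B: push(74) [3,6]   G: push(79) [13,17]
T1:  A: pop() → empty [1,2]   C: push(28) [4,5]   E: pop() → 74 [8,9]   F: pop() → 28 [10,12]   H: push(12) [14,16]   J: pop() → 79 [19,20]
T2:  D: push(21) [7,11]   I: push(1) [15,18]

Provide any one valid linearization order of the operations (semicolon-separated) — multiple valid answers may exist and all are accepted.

A; C; B; E; F; D; H; I; G; J

step 1: A pop() → empty — stack <>
step 2: C push(28) — stack <28>
step 3: B push(74) — stack <28,74>
step 4: E pop() → 74 — stack <28>
step 5: F pop() → 28 — stack <>
step 6: D push(21) — stack <21>
step 7: H push(12) — stack <21,12>
step 8: I push(1) — stack <21,12,1>
step 9: G push(79) — stack <21,12,1,79>
step 10: J pop() → 79 — stack <21,12,1>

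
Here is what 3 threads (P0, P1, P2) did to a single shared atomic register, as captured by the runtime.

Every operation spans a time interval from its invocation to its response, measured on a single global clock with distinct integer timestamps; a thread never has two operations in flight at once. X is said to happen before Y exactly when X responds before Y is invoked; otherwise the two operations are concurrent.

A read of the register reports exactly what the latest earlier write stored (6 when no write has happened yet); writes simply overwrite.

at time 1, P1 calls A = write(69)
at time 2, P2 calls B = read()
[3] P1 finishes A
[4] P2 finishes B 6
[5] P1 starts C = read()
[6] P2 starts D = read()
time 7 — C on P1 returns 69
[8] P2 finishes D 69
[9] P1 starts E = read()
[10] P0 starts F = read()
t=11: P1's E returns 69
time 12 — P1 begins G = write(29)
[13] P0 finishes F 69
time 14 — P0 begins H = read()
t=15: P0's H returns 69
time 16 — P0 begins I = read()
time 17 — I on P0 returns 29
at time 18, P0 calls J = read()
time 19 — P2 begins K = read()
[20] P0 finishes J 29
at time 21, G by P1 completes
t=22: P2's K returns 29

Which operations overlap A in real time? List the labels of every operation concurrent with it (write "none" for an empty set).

A spans [1,3]; an op avoiding the whole window 1..3 is ordered, any other is concurrent
B [2,4]: concurrent
C [5,7]: after
D [6,8]: after
E [9,11]: after
F [10,13]: after
G [12,21]: after
H [14,15]: after
I [16,17]: after
J [18,20]: after
K [19,22]: after

B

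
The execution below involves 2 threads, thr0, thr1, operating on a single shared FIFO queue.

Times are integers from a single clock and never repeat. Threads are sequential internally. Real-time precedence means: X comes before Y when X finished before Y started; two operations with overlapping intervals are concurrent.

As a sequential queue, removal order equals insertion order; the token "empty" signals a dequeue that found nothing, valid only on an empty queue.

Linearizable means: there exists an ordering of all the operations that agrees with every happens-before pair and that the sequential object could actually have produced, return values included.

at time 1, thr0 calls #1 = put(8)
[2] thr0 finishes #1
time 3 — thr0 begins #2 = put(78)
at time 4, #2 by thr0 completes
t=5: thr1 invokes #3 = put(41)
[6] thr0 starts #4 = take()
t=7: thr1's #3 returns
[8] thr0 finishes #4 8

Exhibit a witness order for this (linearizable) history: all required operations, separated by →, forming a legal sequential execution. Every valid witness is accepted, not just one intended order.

#1 → #2 → #3 → #4

1. #1 put(8), leaving queue <8>
2. #2 put(78), leaving queue <8,78>
3. #3 put(41), leaving queue <8,78,41>
4. #4 take() → 8, leaving queue <78,41>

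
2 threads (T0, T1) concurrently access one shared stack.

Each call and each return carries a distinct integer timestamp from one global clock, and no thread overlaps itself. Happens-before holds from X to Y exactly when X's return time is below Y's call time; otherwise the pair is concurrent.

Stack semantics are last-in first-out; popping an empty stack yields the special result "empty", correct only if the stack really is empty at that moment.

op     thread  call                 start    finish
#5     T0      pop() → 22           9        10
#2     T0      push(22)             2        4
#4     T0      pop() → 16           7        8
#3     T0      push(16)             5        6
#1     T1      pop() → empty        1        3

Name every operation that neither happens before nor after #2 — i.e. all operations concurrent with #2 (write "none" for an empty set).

#1

#2 spans [2,4]; an op avoiding the whole window 2..4 is ordered, any other is concurrent
#1 [1,3]: concurrent
#3 [5,6]: after
#4 [7,8]: after
#5 [9,10]: after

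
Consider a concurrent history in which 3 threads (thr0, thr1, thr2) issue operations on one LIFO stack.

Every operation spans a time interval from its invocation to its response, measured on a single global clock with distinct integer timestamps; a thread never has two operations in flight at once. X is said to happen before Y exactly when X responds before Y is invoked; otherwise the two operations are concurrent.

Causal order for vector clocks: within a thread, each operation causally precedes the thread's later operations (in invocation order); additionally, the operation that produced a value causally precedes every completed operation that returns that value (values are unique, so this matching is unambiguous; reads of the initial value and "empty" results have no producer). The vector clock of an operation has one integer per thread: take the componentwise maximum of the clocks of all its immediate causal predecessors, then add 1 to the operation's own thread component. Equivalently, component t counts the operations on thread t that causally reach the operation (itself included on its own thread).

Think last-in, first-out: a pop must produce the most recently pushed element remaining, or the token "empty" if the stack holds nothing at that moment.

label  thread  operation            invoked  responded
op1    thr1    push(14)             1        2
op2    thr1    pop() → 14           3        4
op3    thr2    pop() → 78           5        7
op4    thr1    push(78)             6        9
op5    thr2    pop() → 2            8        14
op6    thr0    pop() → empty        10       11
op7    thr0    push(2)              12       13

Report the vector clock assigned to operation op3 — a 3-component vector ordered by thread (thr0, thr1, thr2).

(0, 3, 1)

op1 (invocation 1): nothing precedes it; thr1's component alone gives (0, 1, 0)
op6 (invocation 10): nothing precedes it; thr0's component alone gives (1, 0, 0)
from VC(op1)=(0, 1, 0), op2 (invoked 3) maxes components and bumps thr1 → (0, 2, 0)
from VC(op6)=(1, 0, 0), op7 (invoked 12) maxes components and bumps thr0 → (2, 0, 0)
from VC(op2)=(0, 2, 0), op4 (invoked 6) maxes components and bumps thr1 → (0, 3, 0)
from VC(op4)=(0, 3, 0), op3 (invoked 5) maxes components and bumps thr2 → (0, 3, 1)
from VC(op3)=(0, 3, 1), VC(op7)=(2, 0, 0), op5 (invoked 8) maxes components and bumps thr2 → (2, 3, 2)
target: VC(op3) = (0, 3, 1)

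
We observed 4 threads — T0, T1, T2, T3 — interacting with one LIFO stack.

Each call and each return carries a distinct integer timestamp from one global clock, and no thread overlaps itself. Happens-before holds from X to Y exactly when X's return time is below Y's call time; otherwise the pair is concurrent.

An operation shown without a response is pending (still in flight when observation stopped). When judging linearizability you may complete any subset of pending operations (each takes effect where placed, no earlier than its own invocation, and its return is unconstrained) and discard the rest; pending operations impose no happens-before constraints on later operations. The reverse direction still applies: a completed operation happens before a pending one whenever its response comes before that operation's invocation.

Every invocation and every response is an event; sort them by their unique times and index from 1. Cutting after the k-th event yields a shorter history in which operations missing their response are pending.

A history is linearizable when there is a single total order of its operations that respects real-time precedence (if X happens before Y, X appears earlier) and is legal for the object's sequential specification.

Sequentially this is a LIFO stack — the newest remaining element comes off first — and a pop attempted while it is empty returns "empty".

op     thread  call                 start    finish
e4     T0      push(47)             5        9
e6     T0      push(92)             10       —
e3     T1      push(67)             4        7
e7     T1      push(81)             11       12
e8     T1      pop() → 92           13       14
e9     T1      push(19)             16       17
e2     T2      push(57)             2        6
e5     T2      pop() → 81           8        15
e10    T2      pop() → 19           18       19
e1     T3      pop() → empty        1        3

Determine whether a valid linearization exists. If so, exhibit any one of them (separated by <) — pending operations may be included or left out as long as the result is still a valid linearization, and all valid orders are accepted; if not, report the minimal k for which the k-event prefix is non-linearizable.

step 1: e1 pop() → empty — stack <>
step 2: e2 push(57) — stack <57>
step 3: e3 push(67) — stack <57,67>
step 4: e4 push(47) — stack <57,67,47>
step 5: e6 push(92) (pending, included) — stack <57,67,47,92>
step 6: e7 push(81) — stack <57,67,47,92,81>
step 7: e5 pop() → 81 — stack <57,67,47,92>
step 8: e8 pop() → 92 — stack <57,67,47>
step 9: e9 push(19) — stack <57,67,47,19>
step 10: e10 pop() → 19 — stack <57,67,47>

linearizable — witness: e1 < e2 < e3 < e4 < e6 < e7 < e5 < e8 < e9 < e10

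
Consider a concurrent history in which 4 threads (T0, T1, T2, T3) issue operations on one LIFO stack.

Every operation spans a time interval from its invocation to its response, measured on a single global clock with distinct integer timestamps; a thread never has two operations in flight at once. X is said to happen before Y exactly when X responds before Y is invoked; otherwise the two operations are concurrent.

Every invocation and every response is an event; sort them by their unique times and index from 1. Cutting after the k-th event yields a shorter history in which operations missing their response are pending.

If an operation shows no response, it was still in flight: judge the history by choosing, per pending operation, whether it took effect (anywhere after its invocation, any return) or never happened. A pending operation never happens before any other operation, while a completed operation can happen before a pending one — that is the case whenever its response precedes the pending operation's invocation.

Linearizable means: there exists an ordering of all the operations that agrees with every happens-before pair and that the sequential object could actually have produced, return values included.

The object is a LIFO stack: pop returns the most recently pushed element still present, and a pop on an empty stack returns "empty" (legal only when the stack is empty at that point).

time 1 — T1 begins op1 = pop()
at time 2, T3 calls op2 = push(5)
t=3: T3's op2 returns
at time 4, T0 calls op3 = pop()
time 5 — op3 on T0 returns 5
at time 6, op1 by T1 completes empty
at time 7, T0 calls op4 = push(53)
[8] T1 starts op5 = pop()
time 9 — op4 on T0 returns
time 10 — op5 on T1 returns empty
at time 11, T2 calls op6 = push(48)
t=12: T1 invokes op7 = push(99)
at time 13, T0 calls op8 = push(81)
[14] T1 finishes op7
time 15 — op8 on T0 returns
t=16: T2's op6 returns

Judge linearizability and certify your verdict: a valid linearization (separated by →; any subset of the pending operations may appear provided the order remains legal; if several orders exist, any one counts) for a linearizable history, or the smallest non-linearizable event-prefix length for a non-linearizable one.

1. op1 pop() → empty, leaving stack <>
2. op2 push(5), leaving stack <5>
3. op3 pop() → 5, leaving stack <>
4. op5 pop() → empty, leaving stack <>
5. op4 push(53), leaving stack <53>
6. op6 push(48), leaving stack <53,48>
7. op7 push(99), leaving stack <53,48,99>
8. op8 push(81), leaving stack <53,48,99,81>

linearizable — witness: op1 → op2 → op3 → op5 → op4 → op6 → op7 → op8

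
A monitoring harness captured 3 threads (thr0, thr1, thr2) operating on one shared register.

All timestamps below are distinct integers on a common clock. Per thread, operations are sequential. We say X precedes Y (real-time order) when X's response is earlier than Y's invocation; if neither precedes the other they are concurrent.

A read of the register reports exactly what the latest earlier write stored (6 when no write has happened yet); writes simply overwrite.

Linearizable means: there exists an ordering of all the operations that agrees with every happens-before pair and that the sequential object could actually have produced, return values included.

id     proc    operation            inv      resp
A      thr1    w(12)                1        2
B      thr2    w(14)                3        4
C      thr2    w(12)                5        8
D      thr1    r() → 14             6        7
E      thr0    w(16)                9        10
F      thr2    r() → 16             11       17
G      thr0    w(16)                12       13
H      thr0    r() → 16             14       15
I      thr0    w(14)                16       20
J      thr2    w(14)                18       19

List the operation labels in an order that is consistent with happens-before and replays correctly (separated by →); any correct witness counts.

1. A w(12), leaving value 12
2. B w(14), leaving value 14
3. D r() → 14, leaving value 14
4. C w(12), leaving value 12
5. E w(16), leaving value 16
6. F r() → 16, leaving value 16
7. G w(16), leaving value 16
8. H r() → 16, leaving value 16
9. I w(14), leaving value 14
10. J w(14), leaving value 14

A → B → D → C → E → F → G → H → I → J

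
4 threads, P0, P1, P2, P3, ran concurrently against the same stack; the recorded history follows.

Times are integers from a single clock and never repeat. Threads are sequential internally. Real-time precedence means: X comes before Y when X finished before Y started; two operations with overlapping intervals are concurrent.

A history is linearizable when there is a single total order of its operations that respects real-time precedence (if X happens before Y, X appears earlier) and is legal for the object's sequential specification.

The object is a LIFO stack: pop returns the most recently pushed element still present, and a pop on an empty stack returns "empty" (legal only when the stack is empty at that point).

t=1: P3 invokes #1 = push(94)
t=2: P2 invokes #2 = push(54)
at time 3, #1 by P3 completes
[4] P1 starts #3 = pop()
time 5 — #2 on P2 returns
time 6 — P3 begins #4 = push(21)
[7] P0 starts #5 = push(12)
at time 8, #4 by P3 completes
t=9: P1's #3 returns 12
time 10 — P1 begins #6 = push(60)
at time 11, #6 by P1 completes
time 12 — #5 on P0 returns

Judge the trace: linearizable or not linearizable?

linearizable

a witness: #1, #2, #4, #5, #3, #6
after step 1 (#1 push(94)): stack <94>
after step 2 (#2 push(54)): stack <94,54>
after step 3 (#4 push(21)): stack <94,54,21>
after step 4 (#5 push(12)): stack <94,54,21,12>
after step 5 (#3 pop() → 12): stack <94,54,21>
after step 6 (#6 push(60)): stack <94,54,21,60>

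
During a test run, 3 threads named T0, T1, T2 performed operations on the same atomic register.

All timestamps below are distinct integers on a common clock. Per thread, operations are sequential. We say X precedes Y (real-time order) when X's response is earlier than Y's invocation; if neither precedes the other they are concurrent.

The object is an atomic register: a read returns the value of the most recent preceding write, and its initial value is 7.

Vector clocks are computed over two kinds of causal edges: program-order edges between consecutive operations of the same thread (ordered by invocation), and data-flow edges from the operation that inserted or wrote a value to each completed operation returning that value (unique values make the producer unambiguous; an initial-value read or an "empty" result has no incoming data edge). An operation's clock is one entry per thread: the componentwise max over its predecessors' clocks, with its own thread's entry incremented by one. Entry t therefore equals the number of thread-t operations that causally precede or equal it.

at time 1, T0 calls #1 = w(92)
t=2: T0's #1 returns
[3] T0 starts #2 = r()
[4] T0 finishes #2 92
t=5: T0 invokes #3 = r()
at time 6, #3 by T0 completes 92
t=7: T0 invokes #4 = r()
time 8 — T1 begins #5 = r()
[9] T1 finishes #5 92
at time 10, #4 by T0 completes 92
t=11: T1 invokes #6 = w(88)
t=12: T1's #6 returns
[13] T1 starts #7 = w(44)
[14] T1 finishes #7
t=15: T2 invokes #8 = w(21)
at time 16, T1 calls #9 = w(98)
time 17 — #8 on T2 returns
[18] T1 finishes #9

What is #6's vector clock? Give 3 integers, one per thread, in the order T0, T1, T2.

#8 (invocation 15): nothing precedes it; T2's component alone gives (0, 0, 1)
#1 (invocation 1): nothing precedes it; T0's component alone gives (1, 0, 0)
#5, invoked 8, takes VC(#1)=(1, 0, 0) under max, adds 1 for T1 → (1, 1, 0)
#2, invoked 3, takes VC(#1)=(1, 0, 0) under max, adds 1 for T0 → (2, 0, 0)
#6, invoked 11, takes VC(#5)=(1, 1, 0) under max, adds 1 for T1 → (1, 2, 0)
#3, invoked 5, takes VC(#1)=(1, 0, 0), VC(#2)=(2, 0, 0) under max, adds 1 for T0 → (3, 0, 0)
#7, invoked 13, takes VC(#6)=(1, 2, 0) under max, adds 1 for T1 → (1, 3, 0)
#4, invoked 7, takes VC(#1)=(1, 0, 0), VC(#3)=(3, 0, 0) under max, adds 1 for T0 → (4, 0, 0)
#9, invoked 16, takes VC(#7)=(1, 3, 0) under max, adds 1 for T1 → (1, 4, 0)
target: VC(#6) = (1, 2, 0)

(1, 2, 0)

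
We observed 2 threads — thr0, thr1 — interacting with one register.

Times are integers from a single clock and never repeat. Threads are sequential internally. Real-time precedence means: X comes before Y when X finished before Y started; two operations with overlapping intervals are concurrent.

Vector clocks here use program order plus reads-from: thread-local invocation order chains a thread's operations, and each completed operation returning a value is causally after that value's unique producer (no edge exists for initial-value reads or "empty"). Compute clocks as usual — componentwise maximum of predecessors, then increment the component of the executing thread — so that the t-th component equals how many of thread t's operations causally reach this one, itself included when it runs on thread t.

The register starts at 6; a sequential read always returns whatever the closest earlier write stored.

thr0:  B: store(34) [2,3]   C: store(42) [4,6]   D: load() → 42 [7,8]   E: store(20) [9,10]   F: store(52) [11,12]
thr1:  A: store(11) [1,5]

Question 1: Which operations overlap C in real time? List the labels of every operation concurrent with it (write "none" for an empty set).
A

overlap test against C [4,6]: concurrent iff the interval meets 4..6
A [1,5]: concurrent
B [2,3]: before
D [7,8]: after
E [9,10]: after
F [11,12]: after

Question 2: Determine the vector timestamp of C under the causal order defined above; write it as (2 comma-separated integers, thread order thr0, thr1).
(2, 0)

A, invoked 1, has no incoming edges; only thr1's bump applies → (0, 1)
B, invoked 2, has no incoming edges; only thr0's bump applies → (1, 0)
C (invocation 4): componentwise max over VC(B)=(1, 0), +1 at thr0, giving (2, 0)
D (invocation 7): componentwise max over VC(C)=(2, 0), +1 at thr0, giving (3, 0)
E (invocation 9): componentwise max over VC(D)=(3, 0), +1 at thr0, giving (4, 0)
F (invocation 11): componentwise max over VC(E)=(4, 0), +1 at thr0, giving (5, 0)
target: VC(C) = (2, 0)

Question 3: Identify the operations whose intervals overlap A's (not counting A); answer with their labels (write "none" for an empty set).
B, C

A spans [1,5]; an op avoiding the whole window 1..5 is ordered, any other is concurrent
B [2,3]: concurrent
C [4,6]: concurrent
D [7,8]: after
E [9,10]: after
F [11,12]: after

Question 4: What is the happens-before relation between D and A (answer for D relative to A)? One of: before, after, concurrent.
after

D spans [7,8], A spans [1,5]
resp(A)=5 < inv(D)=7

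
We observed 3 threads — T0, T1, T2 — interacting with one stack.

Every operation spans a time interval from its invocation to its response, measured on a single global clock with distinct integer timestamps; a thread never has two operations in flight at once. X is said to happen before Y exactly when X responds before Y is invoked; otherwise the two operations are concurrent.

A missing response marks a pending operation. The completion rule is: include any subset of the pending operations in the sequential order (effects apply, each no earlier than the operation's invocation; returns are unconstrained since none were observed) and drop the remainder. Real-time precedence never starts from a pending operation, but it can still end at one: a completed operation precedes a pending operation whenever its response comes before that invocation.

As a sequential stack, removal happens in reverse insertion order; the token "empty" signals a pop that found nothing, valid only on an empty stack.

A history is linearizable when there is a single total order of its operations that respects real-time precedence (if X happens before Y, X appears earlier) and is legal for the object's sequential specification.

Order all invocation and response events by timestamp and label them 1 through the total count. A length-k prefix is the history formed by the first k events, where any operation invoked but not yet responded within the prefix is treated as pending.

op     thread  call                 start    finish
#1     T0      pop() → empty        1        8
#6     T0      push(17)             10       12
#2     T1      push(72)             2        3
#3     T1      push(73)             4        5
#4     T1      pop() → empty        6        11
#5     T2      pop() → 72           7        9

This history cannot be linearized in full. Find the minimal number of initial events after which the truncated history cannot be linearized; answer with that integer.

11

one valid order for events 1..10 is #1, #2, #3, #4, #5:
1. #1 pop() → empty, leaving stack <>
2. #2 push(72), leaving stack <72>
3. #3 push(73), leaving stack <72,73>
4. #4 pop() (pending, included), leaving stack <72>
5. #5 pop() → 72, leaving stack <>
with event 11 included (#4 responding at time 11), all real-time-consistent orders fail
include/drop combinations of the 1 pending operation (#6) were all tried; none helps
one such order, #1, #2, #3, #4, #5 (pending dropped), breaks at step 4 where #4 pop() → empty is illegal
one such order, #1, #2, #3, #5, #4 (pending dropped), breaks at step 4 where #5 pop() → 72 is illegal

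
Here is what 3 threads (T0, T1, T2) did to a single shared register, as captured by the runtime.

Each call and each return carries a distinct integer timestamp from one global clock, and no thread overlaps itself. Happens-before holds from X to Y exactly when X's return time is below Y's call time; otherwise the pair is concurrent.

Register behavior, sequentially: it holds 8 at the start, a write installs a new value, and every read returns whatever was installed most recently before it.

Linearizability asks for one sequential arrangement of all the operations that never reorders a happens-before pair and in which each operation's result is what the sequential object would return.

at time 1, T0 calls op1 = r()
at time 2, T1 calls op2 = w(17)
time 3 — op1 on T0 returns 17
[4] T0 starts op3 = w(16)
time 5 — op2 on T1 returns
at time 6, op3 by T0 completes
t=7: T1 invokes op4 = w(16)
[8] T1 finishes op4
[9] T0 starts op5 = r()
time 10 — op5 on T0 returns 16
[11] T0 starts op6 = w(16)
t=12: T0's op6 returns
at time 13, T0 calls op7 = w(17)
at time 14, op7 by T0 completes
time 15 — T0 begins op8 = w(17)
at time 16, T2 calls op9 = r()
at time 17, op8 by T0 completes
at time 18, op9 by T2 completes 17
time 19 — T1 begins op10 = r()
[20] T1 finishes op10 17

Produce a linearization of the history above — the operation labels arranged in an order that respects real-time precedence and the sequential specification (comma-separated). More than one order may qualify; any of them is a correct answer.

1. op2 w(17), leaving value 17
2. op1 r() → 17, leaving value 17
3. op3 w(16), leaving value 16
4. op4 w(16), leaving value 16
5. op5 r() → 16, leaving value 16
6. op6 w(16), leaving value 16
7. op7 w(17), leaving value 17
8. op8 w(17), leaving value 17
9. op9 r() → 17, leaving value 17
10. op10 r() → 17, leaving value 17

op2, op1, op3, op4, op5, op6, op7, op8, op9, op10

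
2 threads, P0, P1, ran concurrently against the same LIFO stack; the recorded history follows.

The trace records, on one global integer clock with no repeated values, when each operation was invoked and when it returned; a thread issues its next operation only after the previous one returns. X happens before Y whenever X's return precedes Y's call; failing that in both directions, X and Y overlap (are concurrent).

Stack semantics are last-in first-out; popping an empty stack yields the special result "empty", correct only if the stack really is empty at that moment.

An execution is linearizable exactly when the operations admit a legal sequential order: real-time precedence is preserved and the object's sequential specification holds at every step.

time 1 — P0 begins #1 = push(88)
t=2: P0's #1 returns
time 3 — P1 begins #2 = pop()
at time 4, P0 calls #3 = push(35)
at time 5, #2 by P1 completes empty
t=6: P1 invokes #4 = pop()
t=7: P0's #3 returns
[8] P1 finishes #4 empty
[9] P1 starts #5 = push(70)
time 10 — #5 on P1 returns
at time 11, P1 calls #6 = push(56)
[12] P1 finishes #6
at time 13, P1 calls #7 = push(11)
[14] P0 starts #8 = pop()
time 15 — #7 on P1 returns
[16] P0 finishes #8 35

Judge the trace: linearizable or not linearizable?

the violation lands at event 5, #2's response at time 5: events 1..4 linearize, events 1..5 do not
exactly one order of the 2 completed ops respects real time; the LIFO stack replay fails
include/drop combinations of the 1 pending operation (#3) were all tried; none helps
take #1, #2 (pending dropped): step 2 already fails, because #2 pop() → empty cannot occur there

not linearizable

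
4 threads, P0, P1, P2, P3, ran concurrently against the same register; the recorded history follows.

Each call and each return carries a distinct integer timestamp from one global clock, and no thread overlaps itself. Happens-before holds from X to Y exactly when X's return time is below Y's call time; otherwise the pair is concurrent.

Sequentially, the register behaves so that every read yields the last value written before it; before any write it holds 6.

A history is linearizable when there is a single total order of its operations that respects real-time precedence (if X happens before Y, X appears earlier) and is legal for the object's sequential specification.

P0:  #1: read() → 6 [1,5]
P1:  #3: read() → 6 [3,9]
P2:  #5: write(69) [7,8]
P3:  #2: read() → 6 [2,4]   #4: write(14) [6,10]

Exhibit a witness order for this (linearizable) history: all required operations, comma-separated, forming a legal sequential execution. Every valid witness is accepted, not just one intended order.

#1, #2, #3, #4, #5

after step 1 (#1 read() → 6): value 6
after step 2 (#2 read() → 6): value 6
after step 3 (#3 read() → 6): value 6
after step 4 (#4 write(14)): value 14
after step 5 (#5 write(69)): value 69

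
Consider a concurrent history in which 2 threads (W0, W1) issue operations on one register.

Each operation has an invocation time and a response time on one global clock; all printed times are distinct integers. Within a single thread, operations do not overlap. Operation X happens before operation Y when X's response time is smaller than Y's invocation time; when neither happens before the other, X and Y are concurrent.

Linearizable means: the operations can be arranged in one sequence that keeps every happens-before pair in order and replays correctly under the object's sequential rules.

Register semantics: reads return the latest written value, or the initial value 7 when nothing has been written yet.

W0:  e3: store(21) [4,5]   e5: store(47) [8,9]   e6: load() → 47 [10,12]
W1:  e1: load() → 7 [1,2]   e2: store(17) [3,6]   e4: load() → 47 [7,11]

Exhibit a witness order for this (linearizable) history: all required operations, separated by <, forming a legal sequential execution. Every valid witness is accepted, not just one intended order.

e1 < e2 < e3 < e5 < e4 < e6

after step 1 (e1 load() → 7): value 7
after step 2 (e2 store(17)): value 17
after step 3 (e3 store(21)): value 21
after step 4 (e5 store(47)): value 47
after step 5 (e4 load() → 47): value 47
after step 6 (e6 load() → 47): value 47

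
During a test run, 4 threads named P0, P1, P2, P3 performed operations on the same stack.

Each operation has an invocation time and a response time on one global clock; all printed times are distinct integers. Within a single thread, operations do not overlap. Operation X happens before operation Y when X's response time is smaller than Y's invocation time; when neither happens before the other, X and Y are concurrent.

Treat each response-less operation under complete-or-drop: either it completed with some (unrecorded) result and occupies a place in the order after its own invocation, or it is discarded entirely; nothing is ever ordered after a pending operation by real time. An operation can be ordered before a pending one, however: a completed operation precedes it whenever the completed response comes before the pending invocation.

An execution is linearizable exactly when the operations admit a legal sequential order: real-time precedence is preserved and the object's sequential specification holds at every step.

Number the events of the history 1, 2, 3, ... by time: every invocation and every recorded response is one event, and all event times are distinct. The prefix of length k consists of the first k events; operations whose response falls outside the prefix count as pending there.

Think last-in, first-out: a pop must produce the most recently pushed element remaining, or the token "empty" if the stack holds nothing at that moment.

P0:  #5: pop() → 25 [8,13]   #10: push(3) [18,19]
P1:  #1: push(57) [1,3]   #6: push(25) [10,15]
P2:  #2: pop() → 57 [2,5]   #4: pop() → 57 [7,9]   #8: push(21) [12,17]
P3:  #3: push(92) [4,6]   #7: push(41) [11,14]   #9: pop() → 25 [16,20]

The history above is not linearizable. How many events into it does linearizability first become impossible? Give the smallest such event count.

a valid linearization of events 1..8 exists, for instance #1, #2, #3:
step 1: #1 push(57) — stack <57>
step 2: #2 pop() → 57 — stack <>
step 3: #3 push(92) — stack <92>
once event 9 joins (#4's response, time 9), exhaustive search finds no witness
including or dropping the 1 pending operation (#5) in any combination fails
e.g. #1, #2, #3, #4 (pending dropped): illegal at step 4, since #4 pop() → 57 cannot apply there
e.g. #1, #3, #2, #4 (pending dropped): illegal at step 3, since #2 pop() → 57 cannot apply there

9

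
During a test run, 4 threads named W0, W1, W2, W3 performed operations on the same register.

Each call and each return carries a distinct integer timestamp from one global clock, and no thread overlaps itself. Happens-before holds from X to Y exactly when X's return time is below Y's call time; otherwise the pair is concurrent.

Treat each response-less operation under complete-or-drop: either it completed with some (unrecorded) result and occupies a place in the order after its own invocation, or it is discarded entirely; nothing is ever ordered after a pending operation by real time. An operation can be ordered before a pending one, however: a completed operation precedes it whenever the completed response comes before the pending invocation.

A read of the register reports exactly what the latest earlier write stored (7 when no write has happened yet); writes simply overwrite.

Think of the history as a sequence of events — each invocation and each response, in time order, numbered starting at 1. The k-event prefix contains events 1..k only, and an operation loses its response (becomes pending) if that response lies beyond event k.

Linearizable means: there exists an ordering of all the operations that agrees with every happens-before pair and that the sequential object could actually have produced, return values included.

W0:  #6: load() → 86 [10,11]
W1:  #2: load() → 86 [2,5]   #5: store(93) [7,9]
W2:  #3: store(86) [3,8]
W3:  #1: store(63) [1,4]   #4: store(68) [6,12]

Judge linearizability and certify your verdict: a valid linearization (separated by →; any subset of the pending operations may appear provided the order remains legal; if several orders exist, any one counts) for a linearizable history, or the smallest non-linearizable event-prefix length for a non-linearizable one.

not linearizable — minimal violating prefix: 11 events

events 1..10 are fine; event 11 — the response of #6 at time 11 — makes the prefix non-linearizable
real-time-consistent orders of the 5 completed operations: 8 — all fail the register replay
every completion of the 1 pending operation (#4) was checked; none linearizes
sample order #1, #2, #3, #5, #6 (pending dropped) stalls at step 2 — #2 load() → 86 has no legal effect
sample order #1, #2, #5, #3, #6 (pending dropped) stalls at step 2 — #2 load() → 86 has no legal effect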